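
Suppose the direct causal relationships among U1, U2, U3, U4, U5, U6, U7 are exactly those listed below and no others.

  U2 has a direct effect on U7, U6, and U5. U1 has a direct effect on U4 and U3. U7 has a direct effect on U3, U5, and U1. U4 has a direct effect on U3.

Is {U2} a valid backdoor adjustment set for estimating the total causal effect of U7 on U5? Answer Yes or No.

Yes

Backdoor paths from U7 to U5 (paths whose first edge points into U7):
  P1: U7 <- U2 -> U5
Condition 1 (no descendant of U7 in the set): holds — descendants of U7 are {U1, U3, U4, U5}; none are in {U2}.
Condition 2 (every backdoor path blocked by {U2}):
  P1: blocked at fork node U2 ∈ conditioning set.
{U2} satisfies the backdoor criterion.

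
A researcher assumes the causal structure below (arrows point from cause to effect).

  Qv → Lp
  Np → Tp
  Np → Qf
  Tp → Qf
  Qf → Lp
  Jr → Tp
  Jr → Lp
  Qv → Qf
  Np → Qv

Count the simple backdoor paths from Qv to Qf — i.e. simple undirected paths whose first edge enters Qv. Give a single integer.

A backdoor path from Qv to Qf is any simple undirected path whose first edge points into Qv (i.e. leaves Qv via a parent).
Parents of Qv: {Np}.
Enumerating:
  P1: Qv <- Np -> Tp <- Jr -> Lp <- Qf
  P2: Qv <- Np -> Tp -> Qf
  P3: Qv <- Np -> Qf
That exhausts the simple backdoor paths. Count: 3.

3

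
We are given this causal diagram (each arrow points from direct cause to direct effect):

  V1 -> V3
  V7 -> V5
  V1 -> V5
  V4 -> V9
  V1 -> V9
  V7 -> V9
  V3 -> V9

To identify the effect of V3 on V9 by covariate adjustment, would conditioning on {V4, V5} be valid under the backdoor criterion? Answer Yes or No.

No

Backdoor paths from V3 to V9 (paths whose first edge points into V3):
  P1: V3 <- V1 -> V9
  P2: V3 <- V1 -> V5 <- V7 -> V9
Condition 1 (no descendant of V3 in the set): holds — descendants of V3 are {V9}; none are in {V4, V5}.
Condition 2 (every backdoor path blocked by {V4, V5}):
  P1: open — no interior node is in the conditioning set.
  P2: open — collider(s) V5 are conditioned on (or have a conditioned descendant) and no non-collider on the path is in the set.
{V4, V5} does not satisfy the backdoor criterion.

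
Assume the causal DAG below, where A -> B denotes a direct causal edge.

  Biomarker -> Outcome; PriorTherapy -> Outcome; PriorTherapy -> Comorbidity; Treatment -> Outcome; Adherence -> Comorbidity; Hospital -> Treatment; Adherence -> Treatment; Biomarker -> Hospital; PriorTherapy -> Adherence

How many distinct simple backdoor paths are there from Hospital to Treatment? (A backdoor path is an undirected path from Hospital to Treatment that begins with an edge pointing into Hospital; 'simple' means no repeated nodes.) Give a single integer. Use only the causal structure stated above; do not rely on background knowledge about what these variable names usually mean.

A backdoor path from Hospital to Treatment is any simple undirected path whose first edge points into Hospital (i.e. leaves Hospital via a parent).
Parents of Hospital: {Biomarker}.
Enumerating:
  P1: Hospital <- Biomarker -> Outcome <- PriorTherapy -> Adherence -> Treatment
  P2: Hospital <- Biomarker -> Outcome <- PriorTherapy -> Comorbidity <- Adherence -> Treatment
  P3: Hospital <- Biomarker -> Outcome <- Treatment
That exhausts the simple backdoor paths. Count: 3.

3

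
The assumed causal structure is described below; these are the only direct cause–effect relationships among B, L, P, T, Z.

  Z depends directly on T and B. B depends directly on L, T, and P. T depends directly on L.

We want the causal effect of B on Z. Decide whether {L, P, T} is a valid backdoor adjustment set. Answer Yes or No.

Yes

Backdoor paths from B to Z (paths whose first edge points into B):
  P1: B <- L -> T -> Z
  P2: B <- T -> Z
Condition 1 (no descendant of B in the set): holds — descendants of B are {Z}; none are in {L, P, T}.
Condition 2 (every backdoor path blocked by {L, P, T}):
  P1: blocked at fork node L ∈ conditioning set.
  P2: blocked at fork node T ∈ conditioning set.
{L, P, T} satisfies the backdoor criterion.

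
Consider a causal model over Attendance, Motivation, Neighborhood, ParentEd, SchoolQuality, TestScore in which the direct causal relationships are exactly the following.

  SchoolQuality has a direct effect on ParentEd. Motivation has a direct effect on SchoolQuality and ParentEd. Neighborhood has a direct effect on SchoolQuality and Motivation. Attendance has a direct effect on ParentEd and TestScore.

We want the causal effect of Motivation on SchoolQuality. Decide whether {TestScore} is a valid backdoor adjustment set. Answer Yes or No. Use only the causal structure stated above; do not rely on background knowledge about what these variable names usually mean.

No

Backdoor paths from Motivation to SchoolQuality (paths whose first edge points into Motivation):
  P1: Motivation <- Neighborhood -> SchoolQuality
Condition 1 (no descendant of Motivation in the set): holds — descendants of Motivation are {ParentEd, SchoolQuality}; none are in {TestScore}.
Condition 2 (every backdoor path blocked by {TestScore}):
  P1: open — no interior node is in the conditioning set.
{TestScore} does not satisfy the backdoor criterion.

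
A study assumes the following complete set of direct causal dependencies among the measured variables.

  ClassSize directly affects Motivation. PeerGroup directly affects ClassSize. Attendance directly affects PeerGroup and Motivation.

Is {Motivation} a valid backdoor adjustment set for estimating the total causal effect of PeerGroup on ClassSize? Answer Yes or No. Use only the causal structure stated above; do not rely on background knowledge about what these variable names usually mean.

No

Backdoor paths from PeerGroup to ClassSize (paths whose first edge points into PeerGroup):
  P1: PeerGroup <- Attendance -> Motivation <- ClassSize
Condition 1 (no descendant of PeerGroup in the set): FAILS — Motivation is a descendant of PeerGroup.
Condition 2 (every backdoor path blocked by {Motivation}):
  P1: open — collider(s) Motivation are conditioned on (or have a conditioned descendant) and no non-collider on the path is in the set.
{Motivation} does not satisfy the backdoor criterion.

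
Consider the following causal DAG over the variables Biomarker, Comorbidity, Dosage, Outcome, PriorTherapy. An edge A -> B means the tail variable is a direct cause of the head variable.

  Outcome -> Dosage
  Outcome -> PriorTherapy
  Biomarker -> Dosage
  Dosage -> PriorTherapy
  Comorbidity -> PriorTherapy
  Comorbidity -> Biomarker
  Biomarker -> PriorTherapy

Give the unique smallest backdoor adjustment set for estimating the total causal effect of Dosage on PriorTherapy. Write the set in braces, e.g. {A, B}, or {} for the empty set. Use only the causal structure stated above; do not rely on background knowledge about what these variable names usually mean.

Variables eligible for adjustment (non-descendants of Dosage, excluding Dosage and PriorTherapy): {Biomarker, Comorbidity, Outcome}.
Backdoor paths from Dosage to PriorTherapy:
  P1: Dosage <- Biomarker <- Comorbidity -> PriorTherapy
  P2: Dosage <- Biomarker -> PriorTherapy
  P3: Dosage <- Outcome -> PriorTherapy
The empty set is not sufficient: P1 (Dosage <- Biomarker <- Comorbidity -> PriorTherapy) has no collider blocking it and no conditioned non-collider, so it is open.
Try {Biomarker, Outcome}:
  P1: blocked at chain node Biomarker ∈ conditioning set.
  P2: blocked at fork node Biomarker ∈ conditioning set.
  P3: blocked at fork node Outcome ∈ conditioning set.
{Biomarker, Outcome} contains no descendant of Dosage and blocks every backdoor path.
Every element of {Biomarker, Outcome} is needed (dropping Biomarker leaves P1 open; dropping Outcome leaves P3 open), so no proper subset is valid.
Among all size-2 subsets of the eligible variables, only {Biomarker, Outcome} blocks every backdoor path, so it is the unique smallest valid adjustment set.

{Biomarker, Outcome}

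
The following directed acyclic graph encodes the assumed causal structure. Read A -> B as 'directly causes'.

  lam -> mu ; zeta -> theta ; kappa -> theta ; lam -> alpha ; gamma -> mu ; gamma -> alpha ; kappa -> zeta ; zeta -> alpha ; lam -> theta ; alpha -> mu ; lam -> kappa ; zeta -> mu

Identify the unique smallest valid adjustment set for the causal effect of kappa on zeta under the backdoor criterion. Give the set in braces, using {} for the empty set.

Variables eligible for adjustment (non-descendants of kappa, excluding kappa and zeta): {gamma, lam}.
Backdoor paths from kappa to zeta:
  P1: kappa <- lam -> theta <- zeta
  P2: kappa <- lam -> alpha <- gamma -> mu <- zeta
  P3: kappa <- lam -> alpha <- zeta
  P4: kappa <- lam -> alpha -> mu <- zeta
  P5: kappa <- lam -> mu <- gamma -> alpha <- zeta
  P6: kappa <- lam -> mu <- zeta
  P7: kappa <- lam -> mu <- alpha <- zeta
Each backdoor path contains an unconditioned collider, so every path is already blocked with the empty conditioning set:
  P1: blocked at collider theta (neither it nor any descendant is in the conditioning set).
  P2: blocked at collider alpha (neither it nor any descendant is in the conditioning set).
  P3: blocked at collider alpha (neither it nor any descendant is in the conditioning set).
  P4: blocked at collider mu (neither it nor any descendant is in the conditioning set).
  P5: blocked at collider mu (neither it nor any descendant is in the conditioning set).
  P6: blocked at collider mu (neither it nor any descendant is in the conditioning set).
  P7: blocked at collider mu (neither it nor any descendant is in the conditioning set).
The empty set is therefore the unique smallest valid set.

{}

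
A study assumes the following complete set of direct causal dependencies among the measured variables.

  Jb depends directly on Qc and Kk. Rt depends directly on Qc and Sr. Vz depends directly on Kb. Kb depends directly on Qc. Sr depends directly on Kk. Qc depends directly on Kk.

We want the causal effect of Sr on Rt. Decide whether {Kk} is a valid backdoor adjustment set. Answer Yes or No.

Backdoor paths from Sr to Rt (paths whose first edge points into Sr):
  P1: Sr <- Kk -> Qc -> Rt
  P2: Sr <- Kk -> Jb <- Qc -> Rt
Condition 1 (no descendant of Sr in the set): holds — descendants of Sr are {Rt}; none are in {Kk}.
Condition 2 (every backdoor path blocked by {Kk}):
  P1: blocked at fork node Kk ∈ conditioning set.
  P2: blocked at fork node Kk ∈ conditioning set.
{Kk} satisfies the backdoor criterion.

Yes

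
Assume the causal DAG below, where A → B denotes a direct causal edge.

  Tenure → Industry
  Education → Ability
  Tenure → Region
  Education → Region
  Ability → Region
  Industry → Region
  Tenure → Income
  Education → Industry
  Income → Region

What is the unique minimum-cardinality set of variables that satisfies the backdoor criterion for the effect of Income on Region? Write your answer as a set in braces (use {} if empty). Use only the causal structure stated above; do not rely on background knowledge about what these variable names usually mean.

{Tenure}

Variables eligible for adjustment (non-descendants of Income, excluding Income and Region): {Ability, Education, Industry, Tenure}.
Backdoor paths from Income to Region:
  P1: Income <- Tenure -> Industry <- Education -> Ability -> Region
  P2: Income <- Tenure -> Industry <- Education -> Region
  P3: Income <- Tenure -> Industry -> Region
  P4: Income <- Tenure -> Region
The empty set is not sufficient: P3 (Income <- Tenure -> Industry -> Region) has no collider blocking it and no conditioned non-collider, so it is open.
Try {Tenure}:
  P1: blocked at fork node Tenure ∈ conditioning set.
  P2: blocked at fork node Tenure ∈ conditioning set.
  P3: blocked at fork node Tenure ∈ conditioning set.
  P4: blocked at fork node Tenure ∈ conditioning set.
{Tenure} contains no descendant of Income and blocks every backdoor path.
No other singleton works — e.g. {Education} leaves P3 open — so {Tenure} is the unique smallest valid adjustment set.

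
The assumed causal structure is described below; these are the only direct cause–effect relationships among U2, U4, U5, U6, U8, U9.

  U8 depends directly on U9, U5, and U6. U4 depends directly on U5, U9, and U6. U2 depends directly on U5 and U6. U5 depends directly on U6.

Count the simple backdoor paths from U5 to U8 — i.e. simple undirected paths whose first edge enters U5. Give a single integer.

2

A backdoor path from U5 to U8 is any simple undirected path whose first edge points into U5 (i.e. leaves U5 via a parent).
Parents of U5: {U6}.
Enumerating:
  P1: U5 <- U6 -> U8
  P2: U5 <- U6 -> U4 <- U9 -> U8
That exhausts the simple backdoor paths. Count: 2.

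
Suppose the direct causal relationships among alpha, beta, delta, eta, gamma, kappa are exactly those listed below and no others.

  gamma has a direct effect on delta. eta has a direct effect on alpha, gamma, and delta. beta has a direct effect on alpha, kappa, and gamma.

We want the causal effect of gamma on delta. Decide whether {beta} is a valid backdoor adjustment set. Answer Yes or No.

Backdoor paths from gamma to delta (paths whose first edge points into gamma):
  P1: gamma <- eta -> delta
  P2: gamma <- beta -> alpha <- eta -> delta
Condition 1 (no descendant of gamma in the set): holds — descendants of gamma are {delta}; none are in {beta}.
Condition 2 (every backdoor path blocked by {beta}):
  P1: open — no interior node is in the conditioning set.
  P2: blocked at fork node beta ∈ conditioning set.
{beta} does not satisfy the backdoor criterion.

No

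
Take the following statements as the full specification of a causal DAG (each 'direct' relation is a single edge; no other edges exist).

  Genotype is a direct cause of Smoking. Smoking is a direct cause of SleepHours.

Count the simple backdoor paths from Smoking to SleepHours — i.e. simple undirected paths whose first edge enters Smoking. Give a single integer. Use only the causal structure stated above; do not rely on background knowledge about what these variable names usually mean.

0

A backdoor path from Smoking to SleepHours is any simple undirected path whose first edge points into Smoking (i.e. leaves Smoking via a parent).
Parents of Smoking: {Genotype}.
No simple path from any parent of Smoking reaches SleepHours without revisiting Smoking, so there are no backdoor paths.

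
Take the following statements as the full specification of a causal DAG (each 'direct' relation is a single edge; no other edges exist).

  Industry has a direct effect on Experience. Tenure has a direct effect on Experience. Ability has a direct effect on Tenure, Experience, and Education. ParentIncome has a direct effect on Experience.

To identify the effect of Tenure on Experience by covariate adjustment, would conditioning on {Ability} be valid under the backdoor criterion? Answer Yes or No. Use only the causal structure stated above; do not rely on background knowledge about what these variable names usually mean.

Backdoor paths from Tenure to Experience (paths whose first edge points into Tenure):
  P1: Tenure <- Ability -> Experience
Condition 1 (no descendant of Tenure in the set): holds — descendants of Tenure are {Experience}; none are in {Ability}.
Condition 2 (every backdoor path blocked by {Ability}):
  P1: blocked at fork node Ability ∈ conditioning set.
{Ability} satisfies the backdoor criterion.

Yes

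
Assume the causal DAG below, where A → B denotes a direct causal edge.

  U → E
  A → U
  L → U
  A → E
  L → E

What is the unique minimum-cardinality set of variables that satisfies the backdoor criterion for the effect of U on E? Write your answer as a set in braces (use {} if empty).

{A, L}

Variables eligible for adjustment (non-descendants of U, excluding U and E): {A, L}.
Backdoor paths from U to E:
  P1: U <- L -> E
  P2: U <- A -> E
The empty set is not sufficient: P1 (U <- L -> E) has no collider blocking it and no conditioned non-collider, so it is open.
Try {A, L}:
  P1: blocked at fork node L ∈ conditioning set.
  P2: blocked at fork node A ∈ conditioning set.
{A, L} contains no descendant of U and blocks every backdoor path.
Every element of {A, L} is needed (dropping A leaves P2 open; dropping L leaves P1 open), so no proper subset is valid.
Among all size-2 subsets of the eligible variables, only {A, L} blocks every backdoor path, so it is the unique smallest valid adjustment set.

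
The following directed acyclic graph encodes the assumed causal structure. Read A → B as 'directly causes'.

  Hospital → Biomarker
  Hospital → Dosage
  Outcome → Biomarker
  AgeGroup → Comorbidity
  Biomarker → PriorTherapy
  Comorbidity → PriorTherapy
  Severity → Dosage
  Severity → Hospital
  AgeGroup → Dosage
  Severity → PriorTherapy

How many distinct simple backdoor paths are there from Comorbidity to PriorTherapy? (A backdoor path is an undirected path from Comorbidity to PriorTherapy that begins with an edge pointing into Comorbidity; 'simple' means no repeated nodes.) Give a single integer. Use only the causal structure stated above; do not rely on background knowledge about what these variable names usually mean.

A backdoor path from Comorbidity to PriorTherapy is any simple undirected path whose first edge points into Comorbidity (i.e. leaves Comorbidity via a parent).
Parents of Comorbidity: {AgeGroup}.
Enumerating:
  P1: Comorbidity <- AgeGroup -> Dosage <- Severity -> Hospital -> Biomarker -> PriorTherapy
  P2: Comorbidity <- AgeGroup -> Dosage <- Severity -> PriorTherapy
  P3: Comorbidity <- AgeGroup -> Dosage <- Hospital <- Severity -> PriorTherapy
  P4: Comorbidity <- AgeGroup -> Dosage <- Hospital -> Biomarker -> PriorTherapy
That exhausts the simple backdoor paths. Count: 4.

4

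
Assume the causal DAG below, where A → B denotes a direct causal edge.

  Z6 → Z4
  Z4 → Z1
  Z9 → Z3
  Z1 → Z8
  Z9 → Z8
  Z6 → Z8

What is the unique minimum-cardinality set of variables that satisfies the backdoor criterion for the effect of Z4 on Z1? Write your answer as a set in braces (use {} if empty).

{}

Variables eligible for adjustment (non-descendants of Z4, excluding Z4 and Z1): {Z3, Z6, Z9}.
Backdoor paths from Z4 to Z1:
  P1: Z4 <- Z6 -> Z8 <- Z1
Each backdoor path contains an unconditioned collider, so every path is already blocked with the empty conditioning set:
  P1: blocked at collider Z8 (neither it nor any descendant is in the conditioning set).
The empty set is therefore the unique smallest valid set.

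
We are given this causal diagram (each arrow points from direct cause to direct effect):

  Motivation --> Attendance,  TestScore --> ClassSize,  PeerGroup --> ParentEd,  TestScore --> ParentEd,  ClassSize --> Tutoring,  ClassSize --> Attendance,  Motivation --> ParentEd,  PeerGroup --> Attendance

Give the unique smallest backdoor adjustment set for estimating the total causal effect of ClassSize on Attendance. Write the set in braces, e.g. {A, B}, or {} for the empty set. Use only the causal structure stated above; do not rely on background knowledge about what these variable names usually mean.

{}

Variables eligible for adjustment (non-descendants of ClassSize, excluding ClassSize and Attendance): {Motivation, ParentEd, PeerGroup, TestScore}.
Backdoor paths from ClassSize to Attendance:
  P1: ClassSize <- TestScore -> ParentEd <- Motivation -> Attendance
  P2: ClassSize <- TestScore -> ParentEd <- PeerGroup -> Attendance
Each backdoor path contains an unconditioned collider, so every path is already blocked with the empty conditioning set:
  P1: blocked at collider ParentEd (neither it nor any descendant is in the conditioning set).
  P2: blocked at collider ParentEd (neither it nor any descendant is in the conditioning set).
The empty set is therefore the unique smallest valid set.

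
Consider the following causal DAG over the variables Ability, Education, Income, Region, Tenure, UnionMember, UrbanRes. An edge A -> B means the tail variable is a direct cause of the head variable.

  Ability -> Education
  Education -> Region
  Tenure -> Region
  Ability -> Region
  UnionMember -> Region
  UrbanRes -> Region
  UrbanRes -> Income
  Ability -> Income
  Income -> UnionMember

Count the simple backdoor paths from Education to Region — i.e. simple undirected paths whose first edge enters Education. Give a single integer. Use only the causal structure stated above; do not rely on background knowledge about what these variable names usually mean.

3

A backdoor path from Education to Region is any simple undirected path whose first edge points into Education (i.e. leaves Education via a parent).
Parents of Education: {Ability}.
Enumerating:
  P1: Education <- Ability -> Income <- UrbanRes -> Region
  P2: Education <- Ability -> Income -> UnionMember -> Region
  P3: Education <- Ability -> Region
That exhausts the simple backdoor paths. Count: 3.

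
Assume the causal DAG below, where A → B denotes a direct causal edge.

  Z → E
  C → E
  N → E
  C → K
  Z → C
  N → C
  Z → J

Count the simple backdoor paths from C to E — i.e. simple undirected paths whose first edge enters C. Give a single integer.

2

A backdoor path from C to E is any simple undirected path whose first edge points into C (i.e. leaves C via a parent).
Parents of C: {N, Z}.
Enumerating:
  P1: C <- Z -> E
  P2: C <- N -> E
That exhausts the simple backdoor paths. Count: 2.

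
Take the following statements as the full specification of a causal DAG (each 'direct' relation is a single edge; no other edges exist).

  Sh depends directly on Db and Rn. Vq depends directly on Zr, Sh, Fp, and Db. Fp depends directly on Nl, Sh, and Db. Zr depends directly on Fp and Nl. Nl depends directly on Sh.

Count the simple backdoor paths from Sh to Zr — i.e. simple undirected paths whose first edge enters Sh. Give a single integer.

6

A backdoor path from Sh to Zr is any simple undirected path whose first edge points into Sh (i.e. leaves Sh via a parent).
Parents of Sh: {Db, Rn}.
Enumerating:
  P1: Sh <- Db -> Fp <- Nl -> Zr
  P2: Sh <- Db -> Fp -> Zr
  P3: Sh <- Db -> Fp -> Vq <- Zr
  P4: Sh <- Db -> Vq <- Fp <- Nl -> Zr
  P5: Sh <- Db -> Vq <- Fp -> Zr
  P6: Sh <- Db -> Vq <- Zr
That exhausts the simple backdoor paths. Count: 6.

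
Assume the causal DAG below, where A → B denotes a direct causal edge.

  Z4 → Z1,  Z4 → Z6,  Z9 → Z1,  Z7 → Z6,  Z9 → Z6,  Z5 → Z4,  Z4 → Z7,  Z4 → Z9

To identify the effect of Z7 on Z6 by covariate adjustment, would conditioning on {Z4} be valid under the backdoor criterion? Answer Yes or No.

Backdoor paths from Z7 to Z6 (paths whose first edge points into Z7):
  P1: Z7 <- Z4 -> Z9 -> Z6
  P2: Z7 <- Z4 -> Z6
  P3: Z7 <- Z4 -> Z1 <- Z9 -> Z6
Condition 1 (no descendant of Z7 in the set): holds — descendants of Z7 are {Z6}; none are in {Z4}.
Condition 2 (every backdoor path blocked by {Z4}):
  P1: blocked at fork node Z4 ∈ conditioning set.
  P2: blocked at fork node Z4 ∈ conditioning set.
  P3: blocked at fork node Z4 ∈ conditioning set.
{Z4} satisfies the backdoor criterion.

Yes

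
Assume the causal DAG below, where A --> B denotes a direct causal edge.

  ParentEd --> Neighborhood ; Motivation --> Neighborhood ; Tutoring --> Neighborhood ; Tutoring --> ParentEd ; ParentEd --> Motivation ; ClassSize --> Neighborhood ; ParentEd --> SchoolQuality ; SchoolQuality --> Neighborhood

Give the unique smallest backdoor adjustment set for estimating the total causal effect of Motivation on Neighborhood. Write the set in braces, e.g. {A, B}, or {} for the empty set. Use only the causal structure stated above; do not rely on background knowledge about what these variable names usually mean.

Variables eligible for adjustment (non-descendants of Motivation, excluding Motivation and Neighborhood): {ClassSize, ParentEd, SchoolQuality, Tutoring}.
Backdoor paths from Motivation to Neighborhood:
  P1: Motivation <- ParentEd <- Tutoring -> Neighborhood
  P2: Motivation <- ParentEd -> SchoolQuality -> Neighborhood
  P3: Motivation <- ParentEd -> Neighborhood
The empty set is not sufficient: P1 (Motivation <- ParentEd <- Tutoring -> Neighborhood) has no collider blocking it and no conditioned non-collider, so it is open.
Try {ParentEd}:
  P1: blocked at chain node ParentEd ∈ conditioning set.
  P2: blocked at fork node ParentEd ∈ conditioning set.
  P3: blocked at fork node ParentEd ∈ conditioning set.
{ParentEd} contains no descendant of Motivation and blocks every backdoor path.
No other singleton works — e.g. {Tutoring} leaves P2 open — so {ParentEd} is the unique smallest valid adjustment set.

{ParentEd}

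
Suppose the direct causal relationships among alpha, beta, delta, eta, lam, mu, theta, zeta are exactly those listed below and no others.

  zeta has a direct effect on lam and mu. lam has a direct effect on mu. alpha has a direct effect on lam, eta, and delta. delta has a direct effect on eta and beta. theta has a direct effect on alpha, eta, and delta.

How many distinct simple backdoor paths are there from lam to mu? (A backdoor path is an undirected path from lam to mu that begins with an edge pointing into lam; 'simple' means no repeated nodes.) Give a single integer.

1

A backdoor path from lam to mu is any simple undirected path whose first edge points into lam (i.e. leaves lam via a parent).
Parents of lam: {alpha, zeta}.
Enumerating:
  P1: lam <- zeta -> mu
That exhausts the simple backdoor paths. Count: 1.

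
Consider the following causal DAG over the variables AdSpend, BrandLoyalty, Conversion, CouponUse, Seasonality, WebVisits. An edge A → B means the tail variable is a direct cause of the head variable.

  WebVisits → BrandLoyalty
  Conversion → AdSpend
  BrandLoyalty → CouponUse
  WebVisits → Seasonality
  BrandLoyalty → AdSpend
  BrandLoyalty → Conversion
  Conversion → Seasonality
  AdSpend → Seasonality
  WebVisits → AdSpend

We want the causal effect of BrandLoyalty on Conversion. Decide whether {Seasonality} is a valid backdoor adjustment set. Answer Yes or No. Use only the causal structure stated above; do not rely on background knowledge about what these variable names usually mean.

Backdoor paths from BrandLoyalty to Conversion (paths whose first edge points into BrandLoyalty):
  P1: BrandLoyalty <- WebVisits -> AdSpend <- Conversion
  P2: BrandLoyalty <- WebVisits -> AdSpend -> Seasonality <- Conversion
  P3: BrandLoyalty <- WebVisits -> Seasonality <- Conversion
  P4: BrandLoyalty <- WebVisits -> Seasonality <- AdSpend <- Conversion
Condition 1 (no descendant of BrandLoyalty in the set): FAILS — Seasonality is a descendant of BrandLoyalty.
Condition 2 (every backdoor path blocked by {Seasonality}):
  P1: open — collider(s) AdSpend are conditioned on (or have a conditioned descendant) and no non-collider on the path is in the set.
  P2: open — collider(s) Seasonality are conditioned on (or have a conditioned descendant) and no non-collider on the path is in the set.
  P3: open — collider(s) Seasonality are conditioned on (or have a conditioned descendant) and no non-collider on the path is in the set.
  P4: open — collider(s) Seasonality are conditioned on (or have a conditioned descendant) and no non-collider on the path is in the set.
{Seasonality} does not satisfy the backdoor criterion.

No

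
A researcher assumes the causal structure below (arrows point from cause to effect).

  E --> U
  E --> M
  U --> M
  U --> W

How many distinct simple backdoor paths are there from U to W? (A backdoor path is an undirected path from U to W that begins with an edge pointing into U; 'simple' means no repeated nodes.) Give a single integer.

A backdoor path from U to W is any simple undirected path whose first edge points into U (i.e. leaves U via a parent).
Parents of U: {E}.
No simple path from any parent of U reaches W without revisiting U, so there are no backdoor paths.

0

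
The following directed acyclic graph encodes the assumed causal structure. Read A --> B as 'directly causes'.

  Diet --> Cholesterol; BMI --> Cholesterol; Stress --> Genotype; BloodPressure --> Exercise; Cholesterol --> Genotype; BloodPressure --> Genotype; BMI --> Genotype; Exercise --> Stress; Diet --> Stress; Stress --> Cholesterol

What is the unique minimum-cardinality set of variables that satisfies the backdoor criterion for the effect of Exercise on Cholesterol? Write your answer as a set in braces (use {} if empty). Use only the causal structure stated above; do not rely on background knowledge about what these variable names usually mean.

{}

Variables eligible for adjustment (non-descendants of Exercise, excluding Exercise and Cholesterol): {BMI, BloodPressure, Diet}.
Backdoor paths from Exercise to Cholesterol:
  P1: Exercise <- BloodPressure -> Genotype <- BMI -> Cholesterol
  P2: Exercise <- BloodPressure -> Genotype <- Stress <- Diet -> Cholesterol
  P3: Exercise <- BloodPressure -> Genotype <- Stress -> Cholesterol
  P4: Exercise <- BloodPressure -> Genotype <- Cholesterol
Each backdoor path contains an unconditioned collider, so every path is already blocked with the empty conditioning set:
  P1: blocked at collider Genotype (neither it nor any descendant is in the conditioning set).
  P2: blocked at collider Genotype (neither it nor any descendant is in the conditioning set).
  P3: blocked at collider Genotype (neither it nor any descendant is in the conditioning set).
  P4: blocked at collider Genotype (neither it nor any descendant is in the conditioning set).
The empty set is therefore the unique smallest valid set.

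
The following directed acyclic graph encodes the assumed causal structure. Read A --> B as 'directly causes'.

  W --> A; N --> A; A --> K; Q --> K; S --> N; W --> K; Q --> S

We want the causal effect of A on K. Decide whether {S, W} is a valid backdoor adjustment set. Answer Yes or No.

Backdoor paths from A to K (paths whose first edge points into A):
  P1: A <- N <- S <- Q -> K
  P2: A <- W -> K
Condition 1 (no descendant of A in the set): holds — descendants of A are {K}; none are in {S, W}.
Condition 2 (every backdoor path blocked by {S, W}):
  P1: blocked at chain node S ∈ conditioning set.
  P2: blocked at fork node W ∈ conditioning set.
{S, W} satisfies the backdoor criterion.

Yes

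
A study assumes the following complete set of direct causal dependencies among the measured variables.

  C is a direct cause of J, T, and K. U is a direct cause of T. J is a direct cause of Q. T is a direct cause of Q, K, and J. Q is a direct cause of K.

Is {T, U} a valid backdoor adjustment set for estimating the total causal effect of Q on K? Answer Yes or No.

Backdoor paths from Q to K (paths whose first edge points into Q):
  P1: Q <- T <- C -> K
  P2: Q <- T -> J <- C -> K
  P3: Q <- T -> K
  P4: Q <- J <- C -> T -> K
  P5: Q <- J <- C -> K
  P6: Q <- J <- T <- C -> K
  P7: Q <- J <- T -> K
Condition 1 (no descendant of Q in the set): holds — descendants of Q are {K}; none are in {T, U}.
Condition 2 (every backdoor path blocked by {T, U}):
  P1: blocked at chain node T ∈ conditioning set.
  P2: blocked at fork node T ∈ conditioning set.
  P3: blocked at fork node T ∈ conditioning set.
  P4: blocked at chain node T ∈ conditioning set.
  P5: open — no interior node is in the conditioning set.
  P6: blocked at chain node T ∈ conditioning set.
  P7: blocked at fork node T ∈ conditioning set.
{T, U} does not satisfy the backdoor criterion.

No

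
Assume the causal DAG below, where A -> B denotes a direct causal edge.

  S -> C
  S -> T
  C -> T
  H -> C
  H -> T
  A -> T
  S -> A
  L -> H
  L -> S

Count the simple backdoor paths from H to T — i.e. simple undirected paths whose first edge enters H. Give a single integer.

3

A backdoor path from H to T is any simple undirected path whose first edge points into H (i.e. leaves H via a parent).
Parents of H: {L}.
Enumerating:
  P1: H <- L -> S -> C -> T
  P2: H <- L -> S -> A -> T
  P3: H <- L -> S -> T
That exhausts the simple backdoor paths. Count: 3.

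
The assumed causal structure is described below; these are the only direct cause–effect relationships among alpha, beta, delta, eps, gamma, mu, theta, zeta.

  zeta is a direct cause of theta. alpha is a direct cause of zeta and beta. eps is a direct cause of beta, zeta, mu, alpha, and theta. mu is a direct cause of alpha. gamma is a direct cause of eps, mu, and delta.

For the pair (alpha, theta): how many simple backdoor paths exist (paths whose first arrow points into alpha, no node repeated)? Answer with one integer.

6

A backdoor path from alpha to theta is any simple undirected path whose first edge points into alpha (i.e. leaves alpha via a parent).
Parents of alpha: {eps, mu}.
Enumerating:
  P1: alpha <- eps -> zeta -> theta
  P2: alpha <- eps -> theta
  P3: alpha <- mu <- gamma -> eps -> zeta -> theta
  P4: alpha <- mu <- gamma -> eps -> theta
  P5: alpha <- mu <- eps -> zeta -> theta
  P6: alpha <- mu <- eps -> theta
That exhausts the simple backdoor paths. Count: 6.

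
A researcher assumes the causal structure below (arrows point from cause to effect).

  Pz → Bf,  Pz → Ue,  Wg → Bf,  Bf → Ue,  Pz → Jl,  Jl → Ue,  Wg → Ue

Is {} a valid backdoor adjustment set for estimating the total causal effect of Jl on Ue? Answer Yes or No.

Backdoor paths from Jl to Ue (paths whose first edge points into Jl):
  P1: Jl <- Pz -> Bf <- Wg -> Ue
  P2: Jl <- Pz -> Bf -> Ue
  P3: Jl <- Pz -> Ue
Condition 1 (no descendant of Jl in the set): holds — descendants of Jl are {Ue}; none are in {}.
Condition 2 (every backdoor path blocked by {}):
  P1: blocked at collider Bf (neither it nor any descendant is in the conditioning set).
  P2: open — no interior node is in the conditioning set.
  P3: open — no interior node is in the conditioning set.
{} does not satisfy the backdoor criterion.

No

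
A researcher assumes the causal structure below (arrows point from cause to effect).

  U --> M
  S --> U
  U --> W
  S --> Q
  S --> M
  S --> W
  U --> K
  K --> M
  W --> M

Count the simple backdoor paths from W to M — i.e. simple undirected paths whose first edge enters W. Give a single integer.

6

A backdoor path from W to M is any simple undirected path whose first edge points into W (i.e. leaves W via a parent).
Parents of W: {S, U}.
Enumerating:
  P1: W <- S -> U -> K -> M
  P2: W <- S -> U -> M
  P3: W <- S -> M
  P4: W <- U <- S -> M
  P5: W <- U -> K -> M
  P6: W <- U -> M
That exhausts the simple backdoor paths. Count: 6.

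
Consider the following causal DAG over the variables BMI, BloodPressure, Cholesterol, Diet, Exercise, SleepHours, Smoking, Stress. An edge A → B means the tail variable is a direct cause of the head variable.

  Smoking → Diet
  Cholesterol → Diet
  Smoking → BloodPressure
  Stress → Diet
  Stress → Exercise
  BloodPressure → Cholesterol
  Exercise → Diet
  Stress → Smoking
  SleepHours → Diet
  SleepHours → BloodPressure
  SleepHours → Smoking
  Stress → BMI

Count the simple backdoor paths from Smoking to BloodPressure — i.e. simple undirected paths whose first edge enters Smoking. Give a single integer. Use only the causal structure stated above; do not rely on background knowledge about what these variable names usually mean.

A backdoor path from Smoking to BloodPressure is any simple undirected path whose first edge points into Smoking (i.e. leaves Smoking via a parent).
Parents of Smoking: {SleepHours, Stress}.
Enumerating:
  P1: Smoking <- Stress -> Exercise -> Diet <- SleepHours -> BloodPressure
  P2: Smoking <- Stress -> Exercise -> Diet <- Cholesterol <- BloodPressure
  P3: Smoking <- Stress -> Diet <- SleepHours -> BloodPressure
  P4: Smoking <- Stress -> Diet <- Cholesterol <- BloodPressure
  P5: Smoking <- SleepHours -> BloodPressure
  P6: Smoking <- SleepHours -> Diet <- Cholesterol <- BloodPressure
That exhausts the simple backdoor paths. Count: 6.

6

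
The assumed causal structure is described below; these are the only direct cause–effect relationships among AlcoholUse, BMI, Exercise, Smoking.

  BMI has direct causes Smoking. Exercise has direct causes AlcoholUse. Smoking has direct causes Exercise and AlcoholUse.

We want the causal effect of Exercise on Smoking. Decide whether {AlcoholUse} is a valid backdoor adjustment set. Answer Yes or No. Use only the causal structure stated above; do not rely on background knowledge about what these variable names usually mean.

Yes

Backdoor paths from Exercise to Smoking (paths whose first edge points into Exercise):
  P1: Exercise <- AlcoholUse -> Smoking
Condition 1 (no descendant of Exercise in the set): holds — descendants of Exercise are {BMI, Smoking}; none are in {AlcoholUse}.
Condition 2 (every backdoor path blocked by {AlcoholUse}):
  P1: blocked at fork node AlcoholUse ∈ conditioning set.
{AlcoholUse} satisfies the backdoor criterion.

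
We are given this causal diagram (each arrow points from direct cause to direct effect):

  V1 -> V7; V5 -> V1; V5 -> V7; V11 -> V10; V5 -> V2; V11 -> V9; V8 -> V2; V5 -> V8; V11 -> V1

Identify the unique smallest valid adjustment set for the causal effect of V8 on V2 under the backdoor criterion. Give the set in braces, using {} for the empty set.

Variables eligible for adjustment (non-descendants of V8, excluding V8 and V2): {V1, V10, V11, V5, V7, V9}.
Backdoor paths from V8 to V2:
  P1: V8 <- V5 -> V2
The empty set is not sufficient: P1 (V8 <- V5 -> V2) has no collider blocking it and no conditioned non-collider, so it is open.
Try {V5}:
  P1: blocked at fork node V5 ∈ conditioning set.
{V5} contains no descendant of V8 and blocks every backdoor path.
No other singleton works — e.g. {V11} leaves P1 open — so {V5} is the unique smallest valid adjustment set.

{V5}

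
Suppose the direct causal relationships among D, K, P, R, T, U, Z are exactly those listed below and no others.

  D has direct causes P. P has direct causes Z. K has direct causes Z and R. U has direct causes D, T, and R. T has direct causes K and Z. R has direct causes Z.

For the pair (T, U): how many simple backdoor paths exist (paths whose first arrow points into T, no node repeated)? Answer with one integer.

A backdoor path from T to U is any simple undirected path whose first edge points into T (i.e. leaves T via a parent).
Parents of T: {K, Z}.
Enumerating:
  P1: T <- Z -> R -> U
  P2: T <- Z -> K <- R -> U
  P3: T <- Z -> P -> D -> U
  P4: T <- K <- Z -> R -> U
  P5: T <- K <- Z -> P -> D -> U
  P6: T <- K <- R <- Z -> P -> D -> U
  P7: T <- K <- R -> U
That exhausts the simple backdoor paths. Count: 7.

7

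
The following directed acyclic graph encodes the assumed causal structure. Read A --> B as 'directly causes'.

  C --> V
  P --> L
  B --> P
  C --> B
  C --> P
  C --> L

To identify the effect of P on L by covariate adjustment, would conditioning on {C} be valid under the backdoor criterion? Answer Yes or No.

Backdoor paths from P to L (paths whose first edge points into P):
  P1: P <- C -> L
  P2: P <- B <- C -> L
Condition 1 (no descendant of P in the set): holds — descendants of P are {L}; none are in {C}.
Condition 2 (every backdoor path blocked by {C}):
  P1: blocked at fork node C ∈ conditioning set.
  P2: blocked at fork node C ∈ conditioning set.
{C} satisfies the backdoor criterion.

Yes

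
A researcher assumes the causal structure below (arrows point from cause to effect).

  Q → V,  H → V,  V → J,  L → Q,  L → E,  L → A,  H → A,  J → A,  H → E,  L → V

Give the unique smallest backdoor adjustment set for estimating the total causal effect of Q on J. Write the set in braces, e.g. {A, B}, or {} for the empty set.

Variables eligible for adjustment (non-descendants of Q, excluding Q and J): {E, H, L}.
Backdoor paths from Q to J:
  P1: Q <- L -> V <- H -> A <- J
  P2: Q <- L -> V -> J
  P3: Q <- L -> E <- H -> V -> J
  P4: Q <- L -> E <- H -> A <- J
  P5: Q <- L -> A <- H -> V -> J
  P6: Q <- L -> A <- J
The empty set is not sufficient: P2 (Q <- L -> V -> J) has no collider blocking it and no conditioned non-collider, so it is open.
Try {L}:
  P1: blocked at fork node L ∈ conditioning set.
  P2: blocked at fork node L ∈ conditioning set.
  P3: blocked at fork node L ∈ conditioning set.
  P4: blocked at fork node L ∈ conditioning set.
  P5: blocked at fork node L ∈ conditioning set.
  P6: blocked at fork node L ∈ conditioning set.
{L} contains no descendant of Q and blocks every backdoor path.
No other singleton works — e.g. {H} leaves P2 open — so {L} is the unique smallest valid adjustment set.

{L}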